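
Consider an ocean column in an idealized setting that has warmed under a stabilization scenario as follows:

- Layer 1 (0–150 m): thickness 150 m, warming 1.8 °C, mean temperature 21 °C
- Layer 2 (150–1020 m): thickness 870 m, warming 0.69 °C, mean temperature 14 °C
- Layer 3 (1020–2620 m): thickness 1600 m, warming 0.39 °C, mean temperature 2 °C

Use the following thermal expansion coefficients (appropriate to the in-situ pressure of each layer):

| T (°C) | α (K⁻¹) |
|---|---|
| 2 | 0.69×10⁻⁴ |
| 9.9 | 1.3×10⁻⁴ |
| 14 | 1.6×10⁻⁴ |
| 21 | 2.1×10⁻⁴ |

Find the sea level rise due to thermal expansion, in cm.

Δh = 20 cm

Layer 1 at 21 °C → α = 2.1×10⁻⁴ K⁻¹
Layer 2 at 14 °C → α = 1.6×10⁻⁴ K⁻¹
Layer 3 at 2 °C → α = 0.69×10⁻⁴ K⁻¹
Layer 1: 2.1×10⁻⁴ × 1.8 × 150 = 0.05670 m
Layer 2: 870 × 0.69 × 1.6×10⁻⁴ = 0.096048 m
1020–2620 m: 0.39 × 0.69×10⁻⁴ × 1600 = 0.043056 m
Δh = 0.05670 + 0.096048 + 0.043056 = 0.195804 m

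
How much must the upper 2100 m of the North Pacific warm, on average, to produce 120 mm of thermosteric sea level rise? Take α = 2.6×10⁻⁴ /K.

about 0.220 °C

ΔT = Δh/(αH) = 0.12 / (2.6×10⁻⁴ × 2100) ≈ 0.2198 °C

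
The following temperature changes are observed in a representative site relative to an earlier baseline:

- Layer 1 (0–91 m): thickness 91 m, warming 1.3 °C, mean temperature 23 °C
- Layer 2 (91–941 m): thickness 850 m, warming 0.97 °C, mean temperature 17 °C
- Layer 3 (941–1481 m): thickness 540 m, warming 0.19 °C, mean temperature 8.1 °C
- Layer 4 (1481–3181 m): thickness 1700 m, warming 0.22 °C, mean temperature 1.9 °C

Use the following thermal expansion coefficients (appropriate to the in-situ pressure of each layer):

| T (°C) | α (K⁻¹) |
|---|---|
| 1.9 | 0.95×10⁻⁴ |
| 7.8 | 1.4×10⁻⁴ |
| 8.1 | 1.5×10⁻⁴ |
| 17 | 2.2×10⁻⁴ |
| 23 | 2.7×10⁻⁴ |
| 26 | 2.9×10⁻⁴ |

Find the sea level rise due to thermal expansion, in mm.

Layer 1 at 23 °C → α = 2.7×10⁻⁴ K⁻¹
Layer 2 at 17 °C → α = 2.2×10⁻⁴ K⁻¹
Layer 3 at 8.1 °C → α = 1.5×10⁻⁴ K⁻¹
Layer 4 at 1.9 °C → α = 0.95×10⁻⁴ K⁻¹
2.7×10⁻⁴ × 1.3 × 91 = 0.031941 m
Layer 2: 2.2×10⁻⁴ × 850 × 0.97 = 0.18139 m
941–1481 m: 1.5×10⁻⁴ × 540 × 0.19 = 0.01539 m
1481–3181 m: 1700 × 0.22 × 0.95×10⁻⁴ = 0.03553 m
Δh = 0.031941 + 0.18139 + 0.01539 + 0.03553 = 0.264251 m ≈ 260 mm

260 mm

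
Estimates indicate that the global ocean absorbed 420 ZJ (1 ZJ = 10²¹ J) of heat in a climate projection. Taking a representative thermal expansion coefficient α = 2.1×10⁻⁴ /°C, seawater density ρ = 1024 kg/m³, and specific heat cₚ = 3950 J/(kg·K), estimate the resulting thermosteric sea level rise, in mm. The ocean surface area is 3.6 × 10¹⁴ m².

about 60.6 mm

Per unit area: Q = 420×10²¹ / (3.6×10¹⁴) ≈ 1.167×10⁹ J/m²
Δh = αQ/(ρcₚ) = 2.1×10⁻⁴ × 1.167×10⁹ / (1024 × 3950) ≈ 0.060589 m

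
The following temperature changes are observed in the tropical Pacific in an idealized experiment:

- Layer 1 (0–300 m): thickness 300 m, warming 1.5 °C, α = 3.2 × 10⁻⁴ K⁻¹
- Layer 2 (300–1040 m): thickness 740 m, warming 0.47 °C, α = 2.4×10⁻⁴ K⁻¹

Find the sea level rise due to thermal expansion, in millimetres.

300 × 1.5 × 3.2×10⁻⁴ = 0.14400 m
300–1040 m: 0.47 × 2.4×10⁻⁴ × 740 = 0.083472 m
Δh = 0.14400 + 0.083472 = 0.227472 m

227 mm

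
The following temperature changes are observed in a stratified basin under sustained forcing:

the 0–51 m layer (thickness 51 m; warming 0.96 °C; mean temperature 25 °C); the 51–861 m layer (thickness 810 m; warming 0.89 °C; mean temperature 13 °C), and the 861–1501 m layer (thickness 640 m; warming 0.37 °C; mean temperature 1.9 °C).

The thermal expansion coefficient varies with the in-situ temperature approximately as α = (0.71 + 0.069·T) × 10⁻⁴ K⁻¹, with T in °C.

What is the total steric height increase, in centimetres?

14.8 cm

Layer 1: α = (0.71 + 0.069×25)×10⁻⁴ = 2.435×10⁻⁴ K⁻¹
Layer 2: α = (0.71 + 0.069×13)×10⁻⁴ = 1.607×10⁻⁴ K⁻¹
Layer 3: α = (0.71 + 0.069×1.9)×10⁻⁴ = 0.8411×10⁻⁴ K⁻¹
0–51 m: 51 × 2.435×10⁻⁴ × 0.96 = 0.01192176 m
1.607×10⁻⁴ × 0.89 × 810 = 0.11584863 m
Layer 3: 0.37 × 640 × 0.8411×10⁻⁴ = 0.019917248 m
Δh = 0.01192176 + 0.11584863 + 0.019917248 = 0.147687638 m ≈ 14.8 cm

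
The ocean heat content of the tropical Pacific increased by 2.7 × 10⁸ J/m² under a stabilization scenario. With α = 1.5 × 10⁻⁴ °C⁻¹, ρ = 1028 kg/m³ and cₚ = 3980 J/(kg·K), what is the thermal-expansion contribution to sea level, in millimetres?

Δh = αQ/(ρcₚ) = 1.5×10⁻⁴ × 2.7×10⁸ / (1028 × 3980) ≈ 0.0098987 m

Δh = 9.90 mm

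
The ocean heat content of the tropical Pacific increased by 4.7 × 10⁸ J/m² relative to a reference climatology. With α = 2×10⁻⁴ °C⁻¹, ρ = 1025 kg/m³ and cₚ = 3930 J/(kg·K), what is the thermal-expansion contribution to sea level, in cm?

Δh = αQ/(ρcₚ) = 2×10⁻⁴ × 4.7×10⁸ / (1025 × 3930) ≈ 0.023335 m

2.3 cm of thermosteric rise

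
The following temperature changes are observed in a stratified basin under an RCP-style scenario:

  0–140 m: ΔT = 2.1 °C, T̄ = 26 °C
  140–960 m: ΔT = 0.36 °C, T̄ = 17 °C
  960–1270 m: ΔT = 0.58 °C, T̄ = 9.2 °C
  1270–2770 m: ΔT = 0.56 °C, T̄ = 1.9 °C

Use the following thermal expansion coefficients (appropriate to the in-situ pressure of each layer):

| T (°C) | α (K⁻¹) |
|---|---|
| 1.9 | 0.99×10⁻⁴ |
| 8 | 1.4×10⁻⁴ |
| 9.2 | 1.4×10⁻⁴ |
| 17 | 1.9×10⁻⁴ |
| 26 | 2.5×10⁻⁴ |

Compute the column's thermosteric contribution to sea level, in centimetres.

Layer 1 at 26 °C → α = 2.5×10⁻⁴ K⁻¹
Layer 2 at 17 °C → α = 1.9×10⁻⁴ K⁻¹
Layer 3 at 9.2 °C → α = 1.4×10⁻⁴ K⁻¹
Layer 4 at 1.9 °C → α = 0.99×10⁻⁴ K⁻¹
0–140 m: 2.1 × 140 × 2.5×10⁻⁴ = 0.07350 m
140–960 m: 820 × 0.36 × 1.9×10⁻⁴ = 0.056088 m
960–1270 m: 0.58 × 1.4×10⁻⁴ × 310 = 0.025172 m
1500 × 0.56 × 0.99×10⁻⁴ = 0.08316 m
Δh = 0.07350 + 0.056088 + 0.025172 + 0.08316 = 0.23792 m ≈ 23.8 cm

about 23.8 cm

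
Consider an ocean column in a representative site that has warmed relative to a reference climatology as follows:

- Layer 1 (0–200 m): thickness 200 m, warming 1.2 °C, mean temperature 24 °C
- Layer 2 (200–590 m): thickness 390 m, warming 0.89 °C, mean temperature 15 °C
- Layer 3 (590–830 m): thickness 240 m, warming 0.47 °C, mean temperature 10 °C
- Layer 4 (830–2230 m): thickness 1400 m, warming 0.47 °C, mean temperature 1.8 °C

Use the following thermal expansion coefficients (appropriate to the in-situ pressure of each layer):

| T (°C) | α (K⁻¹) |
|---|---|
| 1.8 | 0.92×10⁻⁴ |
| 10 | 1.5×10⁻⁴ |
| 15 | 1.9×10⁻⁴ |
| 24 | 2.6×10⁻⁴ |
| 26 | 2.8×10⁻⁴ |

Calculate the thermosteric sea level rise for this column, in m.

about 0.206 m

Layer 1 at 24 °C → α = 2.6×10⁻⁴ K⁻¹
Layer 2 at 15 °C → α = 1.9×10⁻⁴ K⁻¹
Layer 3 at 10 °C → α = 1.5×10⁻⁴ K⁻¹
Layer 4 at 1.8 °C → α = 0.92×10⁻⁴ K⁻¹
Layer 1: 2.6×10⁻⁴ × 200 × 1.2 = 0.06240 m
200–590 m: 0.89 × 390 × 1.9×10⁻⁴ = 0.065949 m
590–830 m: 0.47 × 240 × 1.5×10⁻⁴ = 0.01692 m
830–2230 m: 0.92×10⁻⁴ × 0.47 × 1400 = 0.060536 m
Δh = 0.06240 + 0.065949 + 0.01692 + 0.060536 = 0.205805 m ≈ 0.206 m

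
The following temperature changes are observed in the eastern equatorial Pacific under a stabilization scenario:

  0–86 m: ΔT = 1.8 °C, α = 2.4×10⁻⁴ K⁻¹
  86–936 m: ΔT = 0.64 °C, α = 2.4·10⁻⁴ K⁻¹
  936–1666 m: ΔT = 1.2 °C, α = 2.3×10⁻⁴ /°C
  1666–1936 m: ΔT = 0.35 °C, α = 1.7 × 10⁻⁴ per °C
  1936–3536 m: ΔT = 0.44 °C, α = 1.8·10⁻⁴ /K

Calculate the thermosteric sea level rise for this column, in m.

0–86 m: 2.4×10⁻⁴ × 1.8 × 86 = 0.037152 m
Layer 2: 2.4×10⁻⁴ × 0.64 × 850 = 0.13056 m
1.2 × 730 × 2.3×10⁻⁴ = 0.20148 m
0.35 × 270 × 1.7×10⁻⁴ = 0.016065 m
1936–3536 m: 1600 × 1.8×10⁻⁴ × 0.44 = 0.12672 m
Δh = 0.037152 + 0.13056 + 0.20148 + 0.016065 + 0.12672 = 0.511977 m

Δh ≈ 0.512 m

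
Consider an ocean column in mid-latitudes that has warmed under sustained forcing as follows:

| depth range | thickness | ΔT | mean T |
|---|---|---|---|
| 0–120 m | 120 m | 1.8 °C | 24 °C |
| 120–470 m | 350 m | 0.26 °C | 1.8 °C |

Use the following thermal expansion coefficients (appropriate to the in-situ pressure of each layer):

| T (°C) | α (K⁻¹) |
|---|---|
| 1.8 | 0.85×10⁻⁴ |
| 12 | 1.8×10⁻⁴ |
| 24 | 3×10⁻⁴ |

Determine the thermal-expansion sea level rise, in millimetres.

Layer 1 at 24 °C → α = 3×10⁻⁴ K⁻¹
Layer 2 at 1.8 °C → α = 0.85×10⁻⁴ K⁻¹
0–120 m: 1.8 × 3×10⁻⁴ × 120 = 0.06480 m
350 × 0.85×10⁻⁴ × 0.26 = 0.007735 m
Δh = 0.06480 + 0.007735 = 0.072535 m ≈ 72.5 mm

Δh ≈ 72.5 mm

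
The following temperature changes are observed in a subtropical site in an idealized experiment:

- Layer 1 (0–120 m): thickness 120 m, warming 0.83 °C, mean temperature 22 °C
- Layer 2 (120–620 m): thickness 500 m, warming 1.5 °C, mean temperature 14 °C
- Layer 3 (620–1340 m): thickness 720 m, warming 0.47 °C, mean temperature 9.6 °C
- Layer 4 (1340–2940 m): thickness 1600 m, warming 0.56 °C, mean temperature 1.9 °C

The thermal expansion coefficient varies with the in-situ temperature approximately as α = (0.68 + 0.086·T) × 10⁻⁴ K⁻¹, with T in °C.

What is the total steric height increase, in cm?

29.3 cm of thermosteric rise

Layer 1: α = (0.68 + 0.086×22)×10⁻⁴ = 2.572×10⁻⁴ K⁻¹
Layer 2: α = (0.68 + 0.086×14)×10⁻⁴ = 1.884×10⁻⁴ K⁻¹
Layer 3: α = (0.68 + 0.086×9.6)×10⁻⁴ = 1.5056×10⁻⁴ K⁻¹
Layer 4: α = (0.68 + 0.086×1.9)×10⁻⁴ = 0.8434×10⁻⁴ K⁻¹
120 × 2.572×10⁻⁴ × 0.83 = 0.02561712 m
500 × 1.884×10⁻⁴ × 1.5 = 0.14130 m
720 × 1.5056×10⁻⁴ × 0.47 = 0.050949504 m
1340–2940 m: 0.8434×10⁻⁴ × 0.56 × 1600 = 0.07556864 m
Δh = 0.02561712 + 0.14130 + 0.050949504 + 0.07556864 = 0.293435264 m ≈ 29.3 cm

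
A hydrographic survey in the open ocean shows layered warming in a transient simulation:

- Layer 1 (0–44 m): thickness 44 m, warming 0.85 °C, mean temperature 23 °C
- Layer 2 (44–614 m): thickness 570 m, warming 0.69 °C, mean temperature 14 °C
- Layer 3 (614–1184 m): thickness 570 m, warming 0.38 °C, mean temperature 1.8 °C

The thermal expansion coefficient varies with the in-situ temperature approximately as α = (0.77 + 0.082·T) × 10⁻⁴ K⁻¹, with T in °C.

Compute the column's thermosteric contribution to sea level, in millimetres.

Layer 1: α = (0.77 + 0.082×23)×10⁻⁴ = 2.656×10⁻⁴ K⁻¹
Layer 2: α = (0.77 + 0.082×14)×10⁻⁴ = 1.918×10⁻⁴ K⁻¹
Layer 3: α = (0.77 + 0.082×1.8)×10⁻⁴ = 0.9176×10⁻⁴ K⁻¹
Layer 1: 0.85 × 2.656×10⁻⁴ × 44 = 0.00993344 m
Layer 2: 570 × 1.918×10⁻⁴ × 0.69 = 0.07543494 m
Layer 3: 0.38 × 0.9176×10⁻⁴ × 570 = 0.019875216 m
Δh = 0.00993344 + 0.07543494 + 0.019875216 = 0.105243596 m ≈ 105 mm

about 105 mm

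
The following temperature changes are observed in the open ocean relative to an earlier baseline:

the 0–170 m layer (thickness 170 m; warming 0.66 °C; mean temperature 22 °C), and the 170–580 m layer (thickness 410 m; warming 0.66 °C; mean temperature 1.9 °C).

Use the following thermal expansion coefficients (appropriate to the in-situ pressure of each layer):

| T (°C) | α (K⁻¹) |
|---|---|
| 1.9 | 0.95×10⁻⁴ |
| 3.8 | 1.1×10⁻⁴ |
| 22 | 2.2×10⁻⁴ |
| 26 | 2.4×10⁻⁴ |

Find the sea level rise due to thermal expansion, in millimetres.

Δh = 50.4 mm

Layer 1 at 22 °C → α = 2.2×10⁻⁴ K⁻¹
Layer 2 at 1.9 °C → α = 0.95×10⁻⁴ K⁻¹
0.66 × 2.2×10⁻⁴ × 170 = 0.024684 m
0.95×10⁻⁴ × 0.66 × 410 = 0.025707 m
Δh = 0.024684 + 0.025707 = 0.050391 m ≈ 50.4 mm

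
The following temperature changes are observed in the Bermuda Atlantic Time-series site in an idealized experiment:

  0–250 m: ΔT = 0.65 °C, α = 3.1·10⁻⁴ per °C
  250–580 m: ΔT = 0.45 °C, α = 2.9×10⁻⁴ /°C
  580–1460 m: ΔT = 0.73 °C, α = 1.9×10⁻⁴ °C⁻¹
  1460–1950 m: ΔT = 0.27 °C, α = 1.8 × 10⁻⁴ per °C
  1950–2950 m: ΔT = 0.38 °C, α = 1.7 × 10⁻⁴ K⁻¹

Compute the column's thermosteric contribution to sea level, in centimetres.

30.4 cm of thermosteric rise

Layer 1: 3.1×10⁻⁴ × 250 × 0.65 = 0.050375 m
Layer 2: 330 × 0.45 × 2.9×10⁻⁴ = 0.043065 m
580–1460 m: 0.73 × 1.9×10⁻⁴ × 880 = 0.122056 m
1460–1950 m: 0.27 × 490 × 1.8×10⁻⁴ = 0.023814 m
0.38 × 1000 × 1.7×10⁻⁴ = 0.06460 m
Δh = 0.050375 + 0.043065 + 0.122056 + 0.023814 + 0.06460 = 0.30391 m ≈ 30.4 cm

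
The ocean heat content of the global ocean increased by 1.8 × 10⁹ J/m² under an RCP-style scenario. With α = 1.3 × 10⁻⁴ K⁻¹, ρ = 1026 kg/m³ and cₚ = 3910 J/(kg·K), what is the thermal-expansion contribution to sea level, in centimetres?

Δh = 5.8 cm

Δh = αQ/(ρcₚ) = 1.3×10⁻⁴ × 1.8×10⁹ / (1026 × 3910) ≈ 0.05833 m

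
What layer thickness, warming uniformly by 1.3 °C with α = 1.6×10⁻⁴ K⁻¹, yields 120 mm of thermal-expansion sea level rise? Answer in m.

about 577 m

H = Δh/(αΔT) = 0.12 / (1.6×10⁻⁴ × 1.3) ≈ 576.9 m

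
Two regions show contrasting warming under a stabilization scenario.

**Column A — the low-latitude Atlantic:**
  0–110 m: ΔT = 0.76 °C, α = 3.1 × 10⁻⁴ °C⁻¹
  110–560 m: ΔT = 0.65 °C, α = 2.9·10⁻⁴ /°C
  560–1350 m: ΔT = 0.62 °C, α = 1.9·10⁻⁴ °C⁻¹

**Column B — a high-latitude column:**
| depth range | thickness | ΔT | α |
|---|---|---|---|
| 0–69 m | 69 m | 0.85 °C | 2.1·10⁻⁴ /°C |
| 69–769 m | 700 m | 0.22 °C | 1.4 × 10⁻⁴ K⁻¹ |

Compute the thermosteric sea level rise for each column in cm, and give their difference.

A 0.76 × 3.1×10⁻⁴ × 110 = 0.025916 m
A 450 × 2.9×10⁻⁴ × 0.65 = 0.084825 m
A Layer 3: 0.62 × 790 × 1.9×10⁻⁴ = 0.093062 m
A total: 0.203803 m
B 2.1×10⁻⁴ × 0.85 × 69 = 0.0123165 m
B 69–769 m: 0.22 × 1.4×10⁻⁴ × 700 = 0.02156 m
B total: 0.0338765 m
Difference: 0.203803 − 0.0338765 = 0.1699265 m

A: 20.4 cm; B: 3.39 cm; difference 17.0 cm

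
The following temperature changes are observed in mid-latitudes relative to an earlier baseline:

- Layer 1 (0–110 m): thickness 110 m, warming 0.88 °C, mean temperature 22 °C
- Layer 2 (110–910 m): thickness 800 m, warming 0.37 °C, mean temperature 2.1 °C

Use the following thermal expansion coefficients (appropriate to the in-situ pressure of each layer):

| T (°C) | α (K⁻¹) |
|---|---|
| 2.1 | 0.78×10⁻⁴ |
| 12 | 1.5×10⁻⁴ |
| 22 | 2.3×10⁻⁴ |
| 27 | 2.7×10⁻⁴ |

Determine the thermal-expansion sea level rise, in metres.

Layer 1 at 22 °C → α = 2.3×10⁻⁴ K⁻¹
Layer 2 at 2.1 °C → α = 0.78×10⁻⁴ K⁻¹
Layer 1: 0.88 × 2.3×10⁻⁴ × 110 = 0.022264 m
800 × 0.37 × 0.78×10⁻⁴ = 0.023088 m
Δh = 0.022264 + 0.023088 = 0.045352 m

0.0454 m of thermosteric rise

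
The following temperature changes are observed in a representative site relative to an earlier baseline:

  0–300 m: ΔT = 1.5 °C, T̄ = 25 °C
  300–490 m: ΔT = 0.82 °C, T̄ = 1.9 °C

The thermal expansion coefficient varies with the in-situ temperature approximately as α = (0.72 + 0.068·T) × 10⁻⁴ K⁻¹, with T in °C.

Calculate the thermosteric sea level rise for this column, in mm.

Δh = 122 mm

Layer 1: α = (0.72 + 0.068×25)×10⁻⁴ = 2.42×10⁻⁴ K⁻¹
Layer 2: α = (0.72 + 0.068×1.9)×10⁻⁴ = 0.8492×10⁻⁴ K⁻¹
Layer 1: 300 × 1.5 × 2.42×10⁻⁴ = 0.10890 m
190 × 0.82 × 0.8492×10⁻⁴ = 0.013230536 m
Δh = 0.10890 + 0.013230536 = 0.122130536 m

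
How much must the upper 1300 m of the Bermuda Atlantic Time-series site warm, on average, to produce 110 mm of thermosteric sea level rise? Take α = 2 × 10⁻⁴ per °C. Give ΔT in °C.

ΔT ≈ 0.423 °C

ΔT = Δh/(αH) = 0.11 / (2×10⁻⁴ × 1300) ≈ 0.4231 °C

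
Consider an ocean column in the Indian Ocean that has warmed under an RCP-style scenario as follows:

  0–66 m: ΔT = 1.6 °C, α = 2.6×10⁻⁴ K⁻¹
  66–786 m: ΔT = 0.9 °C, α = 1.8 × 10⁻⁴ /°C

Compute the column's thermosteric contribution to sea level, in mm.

0–66 m: 66 × 1.6 × 2.6×10⁻⁴ = 0.027456 m
66–786 m: 1.8×10⁻⁴ × 0.9 × 720 = 0.11664 m
Δh = 0.027456 + 0.11664 = 0.144096 m

about 144 mm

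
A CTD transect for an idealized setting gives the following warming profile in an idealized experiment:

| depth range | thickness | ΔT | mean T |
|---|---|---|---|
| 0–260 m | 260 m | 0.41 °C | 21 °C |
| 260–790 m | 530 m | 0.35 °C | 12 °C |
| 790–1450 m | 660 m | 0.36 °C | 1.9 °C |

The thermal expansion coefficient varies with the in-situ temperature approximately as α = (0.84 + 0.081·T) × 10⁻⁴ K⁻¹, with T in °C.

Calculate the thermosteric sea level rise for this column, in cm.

Layer 1: α = (0.84 + 0.081×21)×10⁻⁴ = 2.541×10⁻⁴ K⁻¹
Layer 2: α = (0.84 + 0.081×12)×10⁻⁴ = 1.812×10⁻⁴ K⁻¹
Layer 3: α = (0.84 + 0.081×1.9)×10⁻⁴ = 0.9939×10⁻⁴ K⁻¹
Layer 1: 0.41 × 2.541×10⁻⁴ × 260 = 0.02708706 m
Layer 2: 530 × 1.812×10⁻⁴ × 0.35 = 0.0336126 m
790–1450 m: 0.9939×10⁻⁴ × 660 × 0.36 = 0.023615064 m
Δh = 0.02708706 + 0.0336126 + 0.023615064 = 0.084314724 m ≈ 8.4 cm

Δh ≈ 8.4 cm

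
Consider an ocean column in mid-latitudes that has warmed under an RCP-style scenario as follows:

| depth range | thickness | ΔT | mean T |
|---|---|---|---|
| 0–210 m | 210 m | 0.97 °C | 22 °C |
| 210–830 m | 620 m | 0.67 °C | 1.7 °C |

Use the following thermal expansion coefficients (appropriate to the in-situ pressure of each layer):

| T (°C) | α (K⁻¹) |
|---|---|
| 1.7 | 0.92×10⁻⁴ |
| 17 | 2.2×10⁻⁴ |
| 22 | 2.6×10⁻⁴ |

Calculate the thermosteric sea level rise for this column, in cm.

Layer 1 at 22 °C → α = 2.6×10⁻⁴ K⁻¹
Layer 2 at 1.7 °C → α = 0.92×10⁻⁴ K⁻¹
Layer 1: 2.6×10⁻⁴ × 0.97 × 210 = 0.052962 m
Layer 2: 620 × 0.92×10⁻⁴ × 0.67 = 0.0382168 m
Δh = 0.052962 + 0.0382168 = 0.0911788 m

9.12 cm of thermosteric rise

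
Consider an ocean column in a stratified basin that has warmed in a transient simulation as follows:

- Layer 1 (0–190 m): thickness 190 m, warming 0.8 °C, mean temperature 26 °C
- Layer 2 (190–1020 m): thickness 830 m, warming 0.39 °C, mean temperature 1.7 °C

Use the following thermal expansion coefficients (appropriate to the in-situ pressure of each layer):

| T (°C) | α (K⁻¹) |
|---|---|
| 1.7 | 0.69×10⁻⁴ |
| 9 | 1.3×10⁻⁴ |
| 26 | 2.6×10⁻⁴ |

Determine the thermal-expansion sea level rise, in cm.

Δh = 6.2 cm

Layer 1 at 26 °C → α = 2.6×10⁻⁴ K⁻¹
Layer 2 at 1.7 °C → α = 0.69×10⁻⁴ K⁻¹
2.6×10⁻⁴ × 0.8 × 190 = 0.03952 m
190–1020 m: 0.39 × 0.69×10⁻⁴ × 830 = 0.0223353 m
Δh = 0.03952 + 0.0223353 = 0.0618553 m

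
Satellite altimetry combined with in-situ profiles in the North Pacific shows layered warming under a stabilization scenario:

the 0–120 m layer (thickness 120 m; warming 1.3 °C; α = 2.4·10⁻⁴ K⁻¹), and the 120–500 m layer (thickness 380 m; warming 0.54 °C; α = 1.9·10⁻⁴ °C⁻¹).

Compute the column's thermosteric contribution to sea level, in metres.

0.076 m

2.4×10⁻⁴ × 1.3 × 120 = 0.03744 m
0.54 × 380 × 1.9×10⁻⁴ = 0.038988 m
Δh = 0.03744 + 0.038988 = 0.076428 m ≈ 0.076 m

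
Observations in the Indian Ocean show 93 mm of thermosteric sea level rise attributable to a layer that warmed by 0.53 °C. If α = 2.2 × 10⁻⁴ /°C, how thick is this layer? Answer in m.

798 m

H = Δh/(αΔT) = 0.093 / (2.2×10⁻⁴ × 0.53) ≈ 797.6 m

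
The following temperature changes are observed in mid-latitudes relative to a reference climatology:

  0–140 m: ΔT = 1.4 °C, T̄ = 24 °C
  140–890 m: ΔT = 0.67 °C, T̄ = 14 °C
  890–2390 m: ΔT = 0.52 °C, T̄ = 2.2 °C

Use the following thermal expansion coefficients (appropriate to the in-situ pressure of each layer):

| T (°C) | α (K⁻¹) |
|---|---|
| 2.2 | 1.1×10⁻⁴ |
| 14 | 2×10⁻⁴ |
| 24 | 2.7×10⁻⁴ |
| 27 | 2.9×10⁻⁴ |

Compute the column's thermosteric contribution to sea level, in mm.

Layer 1 at 24 °C → α = 2.7×10⁻⁴ K⁻¹
Layer 2 at 14 °C → α = 2×10⁻⁴ K⁻¹
Layer 3 at 2.2 °C → α = 1.1×10⁻⁴ K⁻¹
0–140 m: 2.7×10⁻⁴ × 1.4 × 140 = 0.05292 m
140–890 m: 750 × 0.67 × 2×10⁻⁴ = 0.10050 m
1.1×10⁻⁴ × 0.52 × 1500 = 0.08580 m
Δh = 0.05292 + 0.10050 + 0.08580 = 0.23922 m

239 mm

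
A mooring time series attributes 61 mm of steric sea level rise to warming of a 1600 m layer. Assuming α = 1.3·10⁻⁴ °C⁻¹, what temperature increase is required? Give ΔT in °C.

0.293 °C

ΔT = Δh/(αH) = 0.061 / (1.3×10⁻⁴ × 1600) ≈ 0.2933 °C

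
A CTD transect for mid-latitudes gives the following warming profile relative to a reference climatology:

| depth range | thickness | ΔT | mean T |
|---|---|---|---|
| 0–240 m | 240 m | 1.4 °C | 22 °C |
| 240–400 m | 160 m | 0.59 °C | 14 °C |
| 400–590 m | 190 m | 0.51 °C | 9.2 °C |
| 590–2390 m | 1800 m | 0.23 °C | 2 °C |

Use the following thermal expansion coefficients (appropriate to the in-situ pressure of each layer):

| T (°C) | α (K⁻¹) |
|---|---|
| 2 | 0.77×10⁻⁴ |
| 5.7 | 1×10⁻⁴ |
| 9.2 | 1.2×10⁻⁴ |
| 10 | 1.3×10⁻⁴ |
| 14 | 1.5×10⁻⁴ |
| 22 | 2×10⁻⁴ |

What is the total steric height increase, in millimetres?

Layer 1 at 22 °C → α = 2×10⁻⁴ K⁻¹
Layer 2 at 14 °C → α = 1.5×10⁻⁴ K⁻¹
Layer 3 at 9.2 °C → α = 1.2×10⁻⁴ K⁻¹
Layer 4 at 2 °C → α = 0.77×10⁻⁴ K⁻¹
Layer 1: 1.4 × 2×10⁻⁴ × 240 = 0.06720 m
Layer 2: 1.5×10⁻⁴ × 160 × 0.59 = 0.01416 m
Layer 3: 1.2×10⁻⁴ × 0.51 × 190 = 0.011628 m
Layer 4: 0.77×10⁻⁴ × 1800 × 0.23 = 0.031878 m
Δh = 0.06720 + 0.01416 + 0.011628 + 0.031878 = 0.124866 m

about 125 mm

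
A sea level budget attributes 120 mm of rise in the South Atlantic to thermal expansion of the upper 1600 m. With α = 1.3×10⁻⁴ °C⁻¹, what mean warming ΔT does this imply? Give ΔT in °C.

ΔT = Δh/(αH) = 0.12 / (1.3×10⁻⁴ × 1600) ≈ 0.5769 °C

about 0.58 °C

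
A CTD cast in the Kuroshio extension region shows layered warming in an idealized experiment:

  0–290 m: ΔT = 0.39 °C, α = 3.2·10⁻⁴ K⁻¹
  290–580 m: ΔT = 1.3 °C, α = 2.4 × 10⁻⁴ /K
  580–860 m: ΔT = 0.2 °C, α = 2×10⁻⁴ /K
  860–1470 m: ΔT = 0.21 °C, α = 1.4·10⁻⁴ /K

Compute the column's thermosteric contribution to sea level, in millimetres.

160 mm of thermosteric rise

0–290 m: 0.39 × 3.2×10⁻⁴ × 290 = 0.036192 m
Layer 2: 1.3 × 2.4×10⁻⁴ × 290 = 0.09048 m
Layer 3: 280 × 0.2 × 2×10⁻⁴ = 0.01120 m
Layer 4: 0.21 × 610 × 1.4×10⁻⁴ = 0.017934 m
Δh = 0.036192 + 0.09048 + 0.01120 + 0.017934 = 0.155806 m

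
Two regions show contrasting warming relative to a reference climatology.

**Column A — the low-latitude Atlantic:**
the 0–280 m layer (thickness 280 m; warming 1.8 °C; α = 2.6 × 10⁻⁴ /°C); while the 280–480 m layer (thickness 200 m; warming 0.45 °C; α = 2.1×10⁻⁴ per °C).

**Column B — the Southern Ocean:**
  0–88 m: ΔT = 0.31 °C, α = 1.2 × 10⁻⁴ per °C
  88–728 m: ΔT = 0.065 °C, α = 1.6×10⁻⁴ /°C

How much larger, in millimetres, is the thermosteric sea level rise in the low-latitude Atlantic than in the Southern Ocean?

140 mm

A 0–280 m: 1.8 × 280 × 2.6×10⁻⁴ = 0.13104 m
A Layer 2: 200 × 2.1×10⁻⁴ × 0.45 = 0.01890 m
A total: 0.14994 m
B 0–88 m: 0.31 × 88 × 1.2×10⁻⁴ = 0.0032736 m
B 88–728 m: 0.065 × 640 × 1.6×10⁻⁴ = 0.006656 m
B total: 0.0099296 m
Difference: 0.14994 − 0.0099296 = 0.1400104 m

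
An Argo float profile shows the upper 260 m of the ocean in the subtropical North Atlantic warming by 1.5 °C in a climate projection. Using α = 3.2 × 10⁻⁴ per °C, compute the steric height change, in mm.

Δh = αΔT·H = 3.2×10⁻⁴ × 1.5 × 260 = 0.12480 m

Δh ≈ 125 mm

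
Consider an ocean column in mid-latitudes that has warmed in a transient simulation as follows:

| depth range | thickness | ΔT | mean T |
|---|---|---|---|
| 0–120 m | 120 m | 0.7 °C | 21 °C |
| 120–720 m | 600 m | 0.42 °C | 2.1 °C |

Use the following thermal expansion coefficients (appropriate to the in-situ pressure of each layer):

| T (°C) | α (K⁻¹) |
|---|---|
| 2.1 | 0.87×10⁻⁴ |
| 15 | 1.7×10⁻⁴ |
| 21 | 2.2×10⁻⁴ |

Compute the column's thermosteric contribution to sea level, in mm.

Layer 1 at 21 °C → α = 2.2×10⁻⁴ K⁻¹
Layer 2 at 2.1 °C → α = 0.87×10⁻⁴ K⁻¹
Layer 1: 2.2×10⁻⁴ × 120 × 0.7 = 0.01848 m
Layer 2: 0.42 × 0.87×10⁻⁴ × 600 = 0.021924 m
Δh = 0.01848 + 0.021924 = 0.040404 m

Δh = 40 mm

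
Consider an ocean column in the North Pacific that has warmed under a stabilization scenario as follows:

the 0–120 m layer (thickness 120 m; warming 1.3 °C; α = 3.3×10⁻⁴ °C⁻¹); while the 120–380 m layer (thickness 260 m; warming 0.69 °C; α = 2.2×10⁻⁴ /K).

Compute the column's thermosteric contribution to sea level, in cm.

Δh ≈ 9.1 cm

Layer 1: 3.3×10⁻⁴ × 120 × 1.3 = 0.05148 m
0.69 × 2.2×10⁻⁴ × 260 = 0.039468 m
Δh = 0.05148 + 0.039468 = 0.090948 m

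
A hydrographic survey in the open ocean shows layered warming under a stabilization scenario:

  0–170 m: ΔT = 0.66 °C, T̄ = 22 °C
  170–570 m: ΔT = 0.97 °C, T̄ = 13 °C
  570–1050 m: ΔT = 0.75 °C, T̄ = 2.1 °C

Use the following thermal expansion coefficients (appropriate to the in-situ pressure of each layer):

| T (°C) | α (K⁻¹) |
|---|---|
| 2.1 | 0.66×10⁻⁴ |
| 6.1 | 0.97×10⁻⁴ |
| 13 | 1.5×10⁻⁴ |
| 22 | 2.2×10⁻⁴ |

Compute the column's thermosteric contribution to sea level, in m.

Layer 1 at 22 °C → α = 2.2×10⁻⁴ K⁻¹
Layer 2 at 13 °C → α = 1.5×10⁻⁴ K⁻¹
Layer 3 at 2.1 °C → α = 0.66×10⁻⁴ K⁻¹
0–170 m: 0.66 × 2.2×10⁻⁴ × 170 = 0.024684 m
170–570 m: 400 × 1.5×10⁻⁴ × 0.97 = 0.05820 m
0.75 × 480 × 0.66×10⁻⁴ = 0.02376 m
Δh = 0.024684 + 0.05820 + 0.02376 = 0.106644 m

Δh ≈ 0.107 m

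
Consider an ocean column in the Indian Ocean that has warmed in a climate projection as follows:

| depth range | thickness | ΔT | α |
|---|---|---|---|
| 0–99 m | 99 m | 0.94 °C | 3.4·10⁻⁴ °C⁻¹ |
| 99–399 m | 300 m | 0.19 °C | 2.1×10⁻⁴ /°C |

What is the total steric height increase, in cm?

4.36 cm

0–99 m: 3.4×10⁻⁴ × 0.94 × 99 = 0.0316404 m
99–399 m: 300 × 2.1×10⁻⁴ × 0.19 = 0.01197 m
Δh = 0.0316404 + 0.01197 = 0.0436104 m ≈ 4.36 cm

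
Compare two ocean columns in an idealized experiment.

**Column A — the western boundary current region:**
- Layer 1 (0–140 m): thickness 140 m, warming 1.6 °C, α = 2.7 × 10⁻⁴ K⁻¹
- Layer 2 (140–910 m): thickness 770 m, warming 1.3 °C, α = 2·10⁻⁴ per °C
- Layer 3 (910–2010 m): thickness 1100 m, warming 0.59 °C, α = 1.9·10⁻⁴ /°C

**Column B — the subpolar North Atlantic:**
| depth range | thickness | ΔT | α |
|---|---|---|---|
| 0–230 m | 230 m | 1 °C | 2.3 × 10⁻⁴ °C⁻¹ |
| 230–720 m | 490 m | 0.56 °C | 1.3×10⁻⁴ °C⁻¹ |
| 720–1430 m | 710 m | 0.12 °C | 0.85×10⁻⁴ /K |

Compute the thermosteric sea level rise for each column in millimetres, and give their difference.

A: 380 mm; B: 96 mm; difference 290 mm

A 2.7×10⁻⁴ × 1.6 × 140 = 0.06048 m
A 140–910 m: 2×10⁻⁴ × 770 × 1.3 = 0.20020 m
A 910–2010 m: 1.9×10⁻⁴ × 1100 × 0.59 = 0.12331 m
A total: 0.38399 m
B 0–230 m: 230 × 2.3×10⁻⁴ × 1 = 0.05290 m
B 230–720 m: 490 × 0.56 × 1.3×10⁻⁴ = 0.035672 m
B Layer 3: 710 × 0.12 × 0.85×10⁻⁴ = 0.007242 m
B total: 0.095814 m
Difference: 0.38399 − 0.095814 = 0.288176 m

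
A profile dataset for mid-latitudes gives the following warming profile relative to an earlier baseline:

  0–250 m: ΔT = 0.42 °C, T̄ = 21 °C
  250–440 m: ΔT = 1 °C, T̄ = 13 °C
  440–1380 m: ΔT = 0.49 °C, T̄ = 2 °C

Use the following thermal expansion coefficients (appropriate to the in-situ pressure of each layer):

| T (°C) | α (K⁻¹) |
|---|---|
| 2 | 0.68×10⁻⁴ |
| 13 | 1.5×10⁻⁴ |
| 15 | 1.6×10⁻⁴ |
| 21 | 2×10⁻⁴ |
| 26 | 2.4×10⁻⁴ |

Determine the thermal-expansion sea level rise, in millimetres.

Δh ≈ 80.8 mm

Layer 1 at 21 °C → α = 2×10⁻⁴ K⁻¹
Layer 2 at 13 °C → α = 1.5×10⁻⁴ K⁻¹
Layer 3 at 2 °C → α = 0.68×10⁻⁴ K⁻¹
Layer 1: 0.42 × 2×10⁻⁴ × 250 = 0.02100 m
250–440 m: 1 × 190 × 1.5×10⁻⁴ = 0.02850 m
440–1380 m: 0.68×10⁻⁴ × 0.49 × 940 = 0.0313208 m
Δh = 0.02100 + 0.02850 + 0.0313208 = 0.0808208 m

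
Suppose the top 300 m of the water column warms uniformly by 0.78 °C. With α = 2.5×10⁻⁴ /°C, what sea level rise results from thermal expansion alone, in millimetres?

Δh = αΔT·H = 2.5×10⁻⁴ × 0.78 × 300 = 0.05850 m

about 58.5 mm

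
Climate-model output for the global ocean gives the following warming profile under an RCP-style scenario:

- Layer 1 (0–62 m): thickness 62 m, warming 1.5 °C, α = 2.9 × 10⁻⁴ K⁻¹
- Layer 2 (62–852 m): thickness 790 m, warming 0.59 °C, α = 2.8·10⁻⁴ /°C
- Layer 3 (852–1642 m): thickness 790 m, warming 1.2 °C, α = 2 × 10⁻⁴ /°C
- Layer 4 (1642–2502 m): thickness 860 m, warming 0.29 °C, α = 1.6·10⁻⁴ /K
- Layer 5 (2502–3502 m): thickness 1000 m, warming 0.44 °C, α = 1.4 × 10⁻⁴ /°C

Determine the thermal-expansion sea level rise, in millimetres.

449 mm of thermosteric rise

62 × 1.5 × 2.9×10⁻⁴ = 0.02697 m
Layer 2: 790 × 2.8×10⁻⁴ × 0.59 = 0.130508 m
1.2 × 790 × 2×10⁻⁴ = 0.18960 m
Layer 4: 0.29 × 860 × 1.6×10⁻⁴ = 0.039904 m
Layer 5: 0.44 × 1.4×10⁻⁴ × 1000 = 0.06160 m
Δh = 0.02697 + 0.130508 + 0.18960 + 0.039904 + 0.06160 = 0.448582 m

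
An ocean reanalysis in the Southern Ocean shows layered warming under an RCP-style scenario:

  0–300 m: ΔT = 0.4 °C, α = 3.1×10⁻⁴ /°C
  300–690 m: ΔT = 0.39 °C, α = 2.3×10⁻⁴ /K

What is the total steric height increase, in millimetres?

Δh = 72.2 mm

3.1×10⁻⁴ × 0.4 × 300 = 0.03720 m
Layer 2: 0.39 × 2.3×10⁻⁴ × 390 = 0.034983 m
Δh = 0.03720 + 0.034983 = 0.072183 m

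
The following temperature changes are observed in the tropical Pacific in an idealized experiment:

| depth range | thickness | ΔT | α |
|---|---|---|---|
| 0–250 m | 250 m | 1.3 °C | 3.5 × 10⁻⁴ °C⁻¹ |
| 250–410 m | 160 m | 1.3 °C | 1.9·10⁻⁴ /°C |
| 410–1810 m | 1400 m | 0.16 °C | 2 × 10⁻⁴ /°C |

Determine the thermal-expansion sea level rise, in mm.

198 mm

1.3 × 250 × 3.5×10⁻⁴ = 0.11375 m
Layer 2: 1.3 × 1.9×10⁻⁴ × 160 = 0.03952 m
Layer 3: 1400 × 2×10⁻⁴ × 0.16 = 0.04480 m
Δh = 0.11375 + 0.03952 + 0.04480 = 0.19807 m ≈ 198 mm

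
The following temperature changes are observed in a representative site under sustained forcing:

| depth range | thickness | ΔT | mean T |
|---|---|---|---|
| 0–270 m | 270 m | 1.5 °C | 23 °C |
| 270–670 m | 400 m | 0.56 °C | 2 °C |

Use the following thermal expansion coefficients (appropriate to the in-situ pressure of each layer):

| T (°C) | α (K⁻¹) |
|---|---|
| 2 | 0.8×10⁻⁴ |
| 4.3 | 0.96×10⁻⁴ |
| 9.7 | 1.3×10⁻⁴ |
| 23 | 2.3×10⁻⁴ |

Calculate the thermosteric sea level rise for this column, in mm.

about 111 mm

Layer 1 at 23 °C → α = 2.3×10⁻⁴ K⁻¹
Layer 2 at 2 °C → α = 0.8×10⁻⁴ K⁻¹
Layer 1: 270 × 2.3×10⁻⁴ × 1.5 = 0.09315 m
400 × 0.8×10⁻⁴ × 0.56 = 0.01792 m
Δh = 0.09315 + 0.01792 = 0.11107 m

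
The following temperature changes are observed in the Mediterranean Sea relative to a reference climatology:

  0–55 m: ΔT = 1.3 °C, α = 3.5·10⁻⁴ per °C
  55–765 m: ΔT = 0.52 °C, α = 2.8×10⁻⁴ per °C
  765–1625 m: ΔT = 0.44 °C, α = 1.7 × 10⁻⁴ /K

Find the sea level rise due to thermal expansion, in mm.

Layer 1: 55 × 1.3 × 3.5×10⁻⁴ = 0.025025 m
0.52 × 710 × 2.8×10⁻⁴ = 0.103376 m
860 × 1.7×10⁻⁴ × 0.44 = 0.064328 m
Δh = 0.025025 + 0.103376 + 0.064328 = 0.192729 m

about 193 mm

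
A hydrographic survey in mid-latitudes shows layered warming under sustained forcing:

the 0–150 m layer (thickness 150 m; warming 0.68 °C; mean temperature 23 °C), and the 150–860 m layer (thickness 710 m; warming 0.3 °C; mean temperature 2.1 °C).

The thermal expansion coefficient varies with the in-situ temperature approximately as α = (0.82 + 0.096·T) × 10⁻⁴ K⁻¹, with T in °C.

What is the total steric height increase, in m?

0.053 m

Layer 1: α = (0.82 + 0.096×23)×10⁻⁴ = 3.028×10⁻⁴ K⁻¹
Layer 2: α = (0.82 + 0.096×2.1)×10⁻⁴ = 1.0216×10⁻⁴ K⁻¹
Layer 1: 150 × 0.68 × 3.028×10⁻⁴ = 0.0308856 m
150–860 m: 0.3 × 1.0216×10⁻⁴ × 710 = 0.02176008 m
Δh = 0.0308856 + 0.02176008 = 0.05264568 m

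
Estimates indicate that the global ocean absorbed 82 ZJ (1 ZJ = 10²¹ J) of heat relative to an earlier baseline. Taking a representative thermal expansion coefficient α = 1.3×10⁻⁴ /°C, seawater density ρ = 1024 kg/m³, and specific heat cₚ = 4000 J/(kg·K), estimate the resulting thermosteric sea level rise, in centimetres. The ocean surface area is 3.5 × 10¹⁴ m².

Per unit area: Q = 82×10²¹ / (3.5×10¹⁴) ≈ 2.343×10⁸ J/m²
Δh = αQ/(ρcₚ) = 1.3×10⁻⁴ × 2.343×10⁸ / (1024 × 4000) ≈ 0.0074363 m

about 0.744 cm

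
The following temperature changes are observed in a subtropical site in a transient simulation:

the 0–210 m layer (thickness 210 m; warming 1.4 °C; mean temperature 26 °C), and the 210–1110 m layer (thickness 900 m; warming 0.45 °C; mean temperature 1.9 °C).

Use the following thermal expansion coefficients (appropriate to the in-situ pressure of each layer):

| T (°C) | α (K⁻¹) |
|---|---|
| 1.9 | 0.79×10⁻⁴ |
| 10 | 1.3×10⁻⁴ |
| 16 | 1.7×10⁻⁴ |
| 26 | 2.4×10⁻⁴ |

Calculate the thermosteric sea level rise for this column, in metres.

0.10 m

Layer 1 at 26 °C → α = 2.4×10⁻⁴ K⁻¹
Layer 2 at 1.9 °C → α = 0.79×10⁻⁴ K⁻¹
2.4×10⁻⁴ × 1.4 × 210 = 0.07056 m
900 × 0.45 × 0.79×10⁻⁴ = 0.031995 m
Δh = 0.07056 + 0.031995 = 0.102555 m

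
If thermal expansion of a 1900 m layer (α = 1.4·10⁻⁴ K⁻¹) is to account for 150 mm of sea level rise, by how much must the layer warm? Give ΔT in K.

0.564 K

ΔT = Δh/(αH) = 0.15 / (1.4×10⁻⁴ × 1900) ≈ 0.5639 K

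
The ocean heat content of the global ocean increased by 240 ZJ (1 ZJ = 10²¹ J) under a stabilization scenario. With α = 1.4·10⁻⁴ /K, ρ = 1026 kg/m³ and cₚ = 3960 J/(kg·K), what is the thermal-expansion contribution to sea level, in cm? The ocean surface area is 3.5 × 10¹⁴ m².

Δh ≈ 2.36 cm

Per unit area: Q = 240×10²¹ / (3.5×10¹⁴) ≈ 6.857×10⁸ J/m²
Δh = αQ/(ρcₚ) = 1.4×10⁻⁴ × 6.857×10⁸ / (1026 × 3960) ≈ 0.023628 m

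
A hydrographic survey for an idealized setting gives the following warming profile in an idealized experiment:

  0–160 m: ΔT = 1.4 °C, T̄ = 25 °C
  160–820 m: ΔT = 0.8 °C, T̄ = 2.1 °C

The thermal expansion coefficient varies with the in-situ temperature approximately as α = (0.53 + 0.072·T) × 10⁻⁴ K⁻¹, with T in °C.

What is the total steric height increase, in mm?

88.2 mm

Layer 1: α = (0.53 + 0.072×25)×10⁻⁴ = 2.33×10⁻⁴ K⁻¹
Layer 2: α = (0.53 + 0.072×2.1)×10⁻⁴ = 0.6812×10⁻⁴ K⁻¹
Layer 1: 160 × 1.4 × 2.33×10⁻⁴ = 0.052192 m
0.8 × 660 × 0.6812×10⁻⁴ = 0.03596736 m
Δh = 0.052192 + 0.03596736 = 0.08815936 m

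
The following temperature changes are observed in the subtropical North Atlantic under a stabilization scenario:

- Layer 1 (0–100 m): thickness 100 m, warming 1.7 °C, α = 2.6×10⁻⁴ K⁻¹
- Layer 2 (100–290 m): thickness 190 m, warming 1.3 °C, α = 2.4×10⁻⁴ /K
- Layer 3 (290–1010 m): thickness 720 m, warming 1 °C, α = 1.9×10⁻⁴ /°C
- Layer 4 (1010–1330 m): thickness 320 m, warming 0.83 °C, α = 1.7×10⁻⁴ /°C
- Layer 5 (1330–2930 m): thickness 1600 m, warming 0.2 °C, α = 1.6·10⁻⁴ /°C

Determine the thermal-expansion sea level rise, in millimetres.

0–100 m: 100 × 2.6×10⁻⁴ × 1.7 = 0.04420 m
190 × 1.3 × 2.4×10⁻⁴ = 0.05928 m
Layer 3: 1 × 720 × 1.9×10⁻⁴ = 0.13680 m
Layer 4: 320 × 0.83 × 1.7×10⁻⁴ = 0.045152 m
Layer 5: 1.6×10⁻⁴ × 1600 × 0.2 = 0.05120 m
Δh = 0.04420 + 0.05928 + 0.13680 + 0.045152 + 0.05120 = 0.336632 m

337 mm of thermosteric rise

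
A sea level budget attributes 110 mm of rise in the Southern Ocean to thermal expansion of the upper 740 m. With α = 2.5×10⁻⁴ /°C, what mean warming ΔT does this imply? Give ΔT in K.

ΔT = Δh/(αH) = 0.11 / (2.5×10⁻⁴ × 740) ≈ 0.5946 K

ΔT ≈ 0.595 K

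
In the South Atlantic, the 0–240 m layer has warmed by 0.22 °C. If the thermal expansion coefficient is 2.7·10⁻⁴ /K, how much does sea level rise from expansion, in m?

about 0.014 m

Δh = αΔT·H = 2.7×10⁻⁴ × 0.22 × 240 = 0.014256 m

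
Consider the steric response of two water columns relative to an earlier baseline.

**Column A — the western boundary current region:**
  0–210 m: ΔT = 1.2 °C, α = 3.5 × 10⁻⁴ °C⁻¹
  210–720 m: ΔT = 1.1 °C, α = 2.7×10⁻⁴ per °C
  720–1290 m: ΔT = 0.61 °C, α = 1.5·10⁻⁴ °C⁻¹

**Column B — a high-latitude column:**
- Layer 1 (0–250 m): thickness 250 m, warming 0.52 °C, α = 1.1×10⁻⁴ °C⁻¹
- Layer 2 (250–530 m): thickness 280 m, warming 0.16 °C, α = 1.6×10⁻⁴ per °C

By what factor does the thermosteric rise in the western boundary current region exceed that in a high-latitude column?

A 3.5×10⁻⁴ × 210 × 1.2 = 0.08820 m
A 210–720 m: 1.1 × 2.7×10⁻⁴ × 510 = 0.15147 m
A 720–1290 m: 570 × 0.61 × 1.5×10⁻⁴ = 0.052155 m
A total: 0.291825 m
B 250 × 0.52 × 1.1×10⁻⁴ = 0.01430 m
B 1.6×10⁻⁴ × 0.16 × 280 = 0.007168 m
B total: 0.021468 m
Ratio: 0.291825 / 0.021468 ≈ 13.59

a factor of 14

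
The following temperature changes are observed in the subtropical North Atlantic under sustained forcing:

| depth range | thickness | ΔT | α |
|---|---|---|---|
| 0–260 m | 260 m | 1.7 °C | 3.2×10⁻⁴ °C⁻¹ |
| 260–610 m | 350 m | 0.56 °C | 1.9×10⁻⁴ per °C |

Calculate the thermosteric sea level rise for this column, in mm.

180 mm of thermosteric rise

0–260 m: 1.7 × 260 × 3.2×10⁻⁴ = 0.14144 m
260–610 m: 1.9×10⁻⁴ × 0.56 × 350 = 0.03724 m
Δh = 0.14144 + 0.03724 = 0.17868 m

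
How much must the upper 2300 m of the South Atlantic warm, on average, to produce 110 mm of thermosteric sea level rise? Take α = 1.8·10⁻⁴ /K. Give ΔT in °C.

ΔT ≈ 0.266 °C

ΔT = Δh/(αH) = 0.11 / (1.8×10⁻⁴ × 2300) ≈ 0.2657 °C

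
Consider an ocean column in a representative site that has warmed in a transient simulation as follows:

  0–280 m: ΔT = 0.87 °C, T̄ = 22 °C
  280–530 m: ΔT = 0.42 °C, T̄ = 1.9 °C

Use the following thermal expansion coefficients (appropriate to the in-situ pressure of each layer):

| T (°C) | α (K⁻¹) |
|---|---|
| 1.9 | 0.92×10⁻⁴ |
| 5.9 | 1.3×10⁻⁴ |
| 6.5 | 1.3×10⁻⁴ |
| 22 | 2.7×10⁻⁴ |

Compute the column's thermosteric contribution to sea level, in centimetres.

Δh ≈ 7.54 cm

Layer 1 at 22 °C → α = 2.7×10⁻⁴ K⁻¹
Layer 2 at 1.9 °C → α = 0.92×10⁻⁴ K⁻¹
280 × 0.87 × 2.7×10⁻⁴ = 0.065772 m
280–530 m: 0.92×10⁻⁴ × 0.42 × 250 = 0.00966 m
Δh = 0.065772 + 0.00966 = 0.075432 m ≈ 7.54 cm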